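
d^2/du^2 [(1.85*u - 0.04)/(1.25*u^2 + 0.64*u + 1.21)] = ((1.85*u - 0.04)*(2.5*u + 0.64)*(5.0*u + 1.28) - (13.875*u + 2.268)*(1.25*u^2 + 0.64*u + 1.21))/(1.25*u^2 + 0.64*u + 1.21)^3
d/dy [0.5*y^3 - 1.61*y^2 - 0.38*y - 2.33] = 1.5*y^2 - 3.22*y - 0.38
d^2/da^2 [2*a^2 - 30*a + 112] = 4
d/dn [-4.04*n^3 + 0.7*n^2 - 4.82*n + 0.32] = -12.12*n^2 + 1.4*n - 4.82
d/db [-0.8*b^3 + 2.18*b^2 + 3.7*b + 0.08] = -2.4*b^2 + 4.36*b + 3.7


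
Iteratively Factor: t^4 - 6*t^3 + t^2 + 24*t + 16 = (t + 1)*(t^3 - 7*t^2 + 8*t + 16) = (t - 4)*(t + 1)*(t^2 - 3*t - 4) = (t - 4)^2*(t + 1)*(t + 1)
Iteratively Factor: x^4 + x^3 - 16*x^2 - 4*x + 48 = (x + 4)*(x^3 - 3*x^2 - 4*x + 12) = (x - 3)*(x + 4)*(x^2 - 4) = (x - 3)*(x + 2)*(x + 4)*(x - 2)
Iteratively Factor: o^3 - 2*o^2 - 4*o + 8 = (o - 2)*(o^2 - 4) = (o - 2)*(o + 2)*(o - 2)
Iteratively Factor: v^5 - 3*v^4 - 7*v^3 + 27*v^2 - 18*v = (v - 3)*(v^4 - 7*v^2 + 6*v) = (v - 3)*(v + 3)*(v^3 - 3*v^2 + 2*v) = v*(v - 3)*(v + 3)*(v^2 - 3*v + 2) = v*(v - 3)*(v - 1)*(v + 3)*(v - 2)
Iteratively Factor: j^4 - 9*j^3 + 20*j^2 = (j - 5)*(j^3 - 4*j^2) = (j - 5)*(j - 4)*(j^2) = j*(j - 5)*(j - 4)*(j)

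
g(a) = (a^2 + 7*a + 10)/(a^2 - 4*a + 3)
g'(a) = (4 - 2*a)*(a^2 + 7*a + 10)/(a^2 - 4*a + 3)^2 + (2*a + 7)/(a^2 - 4*a + 3) = (-11*a^2 - 14*a + 61)/(a^4 - 8*a^3 + 22*a^2 - 24*a + 9)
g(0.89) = 73.34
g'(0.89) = 739.31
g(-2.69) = -0.08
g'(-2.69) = 0.04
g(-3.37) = -0.08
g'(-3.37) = -0.02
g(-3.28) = -0.08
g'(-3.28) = -0.02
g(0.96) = 216.20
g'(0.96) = 5620.19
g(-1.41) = 0.20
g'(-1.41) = 0.52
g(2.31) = -34.86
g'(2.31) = -36.76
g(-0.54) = 1.19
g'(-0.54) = 2.20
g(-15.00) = 0.45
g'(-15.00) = -0.03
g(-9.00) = 0.23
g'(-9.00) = -0.05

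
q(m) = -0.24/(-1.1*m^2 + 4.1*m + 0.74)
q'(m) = -0.24*(2.2*m - 4.1)/(-1.1*m^2 + 4.1*m + 0.74)^2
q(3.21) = -0.09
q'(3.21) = -0.11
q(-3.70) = 0.01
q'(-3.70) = 0.00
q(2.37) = -0.06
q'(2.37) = -0.01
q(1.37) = -0.06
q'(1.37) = 0.01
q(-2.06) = 0.02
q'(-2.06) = 0.01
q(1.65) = -0.05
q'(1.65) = 0.01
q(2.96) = -0.07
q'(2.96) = -0.06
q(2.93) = -0.07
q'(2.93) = -0.05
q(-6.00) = 0.00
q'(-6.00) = 0.00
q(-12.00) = 0.00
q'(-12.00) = 0.00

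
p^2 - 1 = (p - 1)*(p + 1)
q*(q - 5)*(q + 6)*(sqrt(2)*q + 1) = sqrt(2)*q^4 + q^3 + sqrt(2)*q^3 - 30*sqrt(2)*q^2 + q^2 - 30*q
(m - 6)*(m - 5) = m^2 - 11*m + 30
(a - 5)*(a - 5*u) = a^2 - 5*a*u - 5*a + 25*u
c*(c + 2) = c^2 + 2*c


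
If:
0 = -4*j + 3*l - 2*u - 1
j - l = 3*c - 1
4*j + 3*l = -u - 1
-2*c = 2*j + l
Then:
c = 1/4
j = -1/4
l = 0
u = 0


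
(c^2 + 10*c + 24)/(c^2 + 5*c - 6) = (c + 4)/(c - 1)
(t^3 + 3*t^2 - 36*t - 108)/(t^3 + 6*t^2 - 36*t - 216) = (t + 3)/(t + 6)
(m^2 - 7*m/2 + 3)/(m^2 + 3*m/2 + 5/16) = 8*(2*m^2 - 7*m + 6)/(16*m^2 + 24*m + 5)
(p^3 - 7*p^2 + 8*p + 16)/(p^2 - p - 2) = (p^2 - 8*p + 16)/(p - 2)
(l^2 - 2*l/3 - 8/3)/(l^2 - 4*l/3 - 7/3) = (-3*l^2 + 2*l + 8)/(-3*l^2 + 4*l + 7)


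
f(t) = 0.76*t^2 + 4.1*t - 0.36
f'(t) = 1.52*t + 4.1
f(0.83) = 3.57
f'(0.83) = 5.36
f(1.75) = 9.14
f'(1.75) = 6.76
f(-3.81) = -4.95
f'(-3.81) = -1.69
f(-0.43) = -1.98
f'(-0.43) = 3.45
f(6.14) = 53.47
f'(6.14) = 13.43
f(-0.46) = -2.09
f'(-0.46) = 3.40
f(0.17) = 0.36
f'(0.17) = 4.36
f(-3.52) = -5.38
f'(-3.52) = -1.25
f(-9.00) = 24.30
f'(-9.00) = -9.58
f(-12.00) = 59.88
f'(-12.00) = -14.14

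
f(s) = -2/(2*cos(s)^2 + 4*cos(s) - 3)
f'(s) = -2*(4*sin(s)*cos(s) + 4*sin(s))/(2*cos(s)^2 + 4*cos(s) - 3)^2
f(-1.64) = 0.61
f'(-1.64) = 0.70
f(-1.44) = 0.82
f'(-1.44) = 1.50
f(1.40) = 0.88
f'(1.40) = -1.80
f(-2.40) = 0.41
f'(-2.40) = 0.06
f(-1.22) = 1.44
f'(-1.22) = 5.23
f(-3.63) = 0.40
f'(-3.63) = -0.02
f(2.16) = 0.43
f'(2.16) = -0.14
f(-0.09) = -0.67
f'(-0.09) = 0.16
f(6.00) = -0.75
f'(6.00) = 0.61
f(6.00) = -0.75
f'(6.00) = 0.61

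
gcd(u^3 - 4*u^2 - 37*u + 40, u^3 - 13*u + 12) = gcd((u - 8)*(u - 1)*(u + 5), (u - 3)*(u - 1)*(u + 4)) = u - 1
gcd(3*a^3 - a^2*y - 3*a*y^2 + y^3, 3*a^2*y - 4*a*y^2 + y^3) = 3*a^2 - 4*a*y + y^2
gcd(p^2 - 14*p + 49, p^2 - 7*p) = p - 7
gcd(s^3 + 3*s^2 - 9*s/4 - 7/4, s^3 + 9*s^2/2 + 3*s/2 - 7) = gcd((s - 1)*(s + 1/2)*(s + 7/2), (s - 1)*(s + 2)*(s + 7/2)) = s^2 + 5*s/2 - 7/2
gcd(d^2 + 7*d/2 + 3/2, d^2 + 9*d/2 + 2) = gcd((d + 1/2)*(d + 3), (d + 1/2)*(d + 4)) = d + 1/2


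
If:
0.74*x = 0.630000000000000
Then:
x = 0.85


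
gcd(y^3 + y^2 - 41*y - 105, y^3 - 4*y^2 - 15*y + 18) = y + 3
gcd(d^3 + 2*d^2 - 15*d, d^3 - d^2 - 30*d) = d^2 + 5*d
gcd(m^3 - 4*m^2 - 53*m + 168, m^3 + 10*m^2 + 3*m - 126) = m^2 + 4*m - 21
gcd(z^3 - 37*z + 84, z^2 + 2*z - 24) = z - 4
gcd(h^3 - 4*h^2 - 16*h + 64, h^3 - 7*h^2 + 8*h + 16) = h^2 - 8*h + 16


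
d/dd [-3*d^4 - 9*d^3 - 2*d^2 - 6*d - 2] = -12*d^3 - 27*d^2 - 4*d - 6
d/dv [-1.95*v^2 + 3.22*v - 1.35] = 3.22 - 3.9*v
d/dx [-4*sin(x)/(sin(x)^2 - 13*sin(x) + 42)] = 4*(sin(x)^2 - 42)*cos(x)/((sin(x) - 7)^2*(sin(x) - 6)^2)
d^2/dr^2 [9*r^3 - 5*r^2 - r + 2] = 54*r - 10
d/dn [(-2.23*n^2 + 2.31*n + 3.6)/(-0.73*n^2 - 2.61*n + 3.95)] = (7.5066*n^2 - 12.361*n + 18.5205)/(0.5329*n^4 + 3.8106*n^3 + 1.0451*n^2 - 20.619*n + 15.6025)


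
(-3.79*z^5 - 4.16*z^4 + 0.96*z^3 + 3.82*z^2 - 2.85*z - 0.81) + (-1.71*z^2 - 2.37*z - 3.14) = -3.79*z^5 - 4.16*z^4 + 0.96*z^3 + 2.11*z^2 - 5.22*z - 3.95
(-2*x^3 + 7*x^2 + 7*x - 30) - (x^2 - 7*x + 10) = -2*x^3 + 6*x^2 + 14*x - 40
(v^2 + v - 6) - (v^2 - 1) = v - 5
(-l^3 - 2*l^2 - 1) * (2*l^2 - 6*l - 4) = -2*l^5 + 2*l^4 + 16*l^3 + 6*l^2 + 6*l + 4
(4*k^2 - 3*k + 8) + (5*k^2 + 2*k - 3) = 9*k^2 - k + 5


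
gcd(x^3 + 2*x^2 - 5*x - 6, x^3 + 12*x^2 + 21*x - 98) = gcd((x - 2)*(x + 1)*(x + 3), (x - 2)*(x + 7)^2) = x - 2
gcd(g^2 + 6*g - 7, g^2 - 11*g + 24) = 1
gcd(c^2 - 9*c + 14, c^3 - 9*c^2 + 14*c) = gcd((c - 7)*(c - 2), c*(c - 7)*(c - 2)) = c^2 - 9*c + 14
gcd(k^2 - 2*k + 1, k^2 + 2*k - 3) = k - 1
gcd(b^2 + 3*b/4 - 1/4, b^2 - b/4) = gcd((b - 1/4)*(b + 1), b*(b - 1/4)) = b - 1/4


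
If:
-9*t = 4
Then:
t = -4/9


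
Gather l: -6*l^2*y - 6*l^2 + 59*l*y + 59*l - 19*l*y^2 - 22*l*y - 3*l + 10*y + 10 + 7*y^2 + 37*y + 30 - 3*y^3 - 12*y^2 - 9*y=l^2*(-6*y - 6) + l*(-19*y^2 + 37*y + 56) - 3*y^3 - 5*y^2 + 38*y + 40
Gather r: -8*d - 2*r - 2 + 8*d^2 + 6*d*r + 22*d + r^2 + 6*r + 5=8*d^2 + 14*d + r^2 + r*(6*d + 4) + 3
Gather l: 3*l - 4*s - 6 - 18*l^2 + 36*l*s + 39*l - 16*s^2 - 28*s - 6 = -18*l^2 + l*(36*s + 42) - 16*s^2 - 32*s - 12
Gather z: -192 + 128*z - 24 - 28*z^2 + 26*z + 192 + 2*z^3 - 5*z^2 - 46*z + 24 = 2*z^3 - 33*z^2 + 108*z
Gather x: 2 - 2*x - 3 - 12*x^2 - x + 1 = -12*x^2 - 3*x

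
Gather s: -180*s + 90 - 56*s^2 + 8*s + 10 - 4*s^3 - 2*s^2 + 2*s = -4*s^3 - 58*s^2 - 170*s + 100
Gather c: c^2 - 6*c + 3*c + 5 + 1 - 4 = c^2 - 3*c + 2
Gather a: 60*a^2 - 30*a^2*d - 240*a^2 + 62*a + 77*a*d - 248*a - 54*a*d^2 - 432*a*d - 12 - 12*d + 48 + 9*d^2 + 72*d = a^2*(-30*d - 180) + a*(-54*d^2 - 355*d - 186) + 9*d^2 + 60*d + 36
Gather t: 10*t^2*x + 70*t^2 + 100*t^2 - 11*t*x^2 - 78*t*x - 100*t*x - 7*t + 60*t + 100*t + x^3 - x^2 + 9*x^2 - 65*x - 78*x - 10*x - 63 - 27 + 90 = t^2*(10*x + 170) + t*(-11*x^2 - 178*x + 153) + x^3 + 8*x^2 - 153*x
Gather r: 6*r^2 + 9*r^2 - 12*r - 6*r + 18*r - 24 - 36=15*r^2 - 60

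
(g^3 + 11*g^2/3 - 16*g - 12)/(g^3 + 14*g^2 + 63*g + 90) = (g^2 - 7*g/3 - 2)/(g^2 + 8*g + 15)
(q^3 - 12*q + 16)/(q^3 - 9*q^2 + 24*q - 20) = (q + 4)/(q - 5)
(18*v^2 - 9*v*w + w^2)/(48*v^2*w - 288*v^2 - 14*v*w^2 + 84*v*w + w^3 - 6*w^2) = (3*v - w)/(8*v*w - 48*v - w^2 + 6*w)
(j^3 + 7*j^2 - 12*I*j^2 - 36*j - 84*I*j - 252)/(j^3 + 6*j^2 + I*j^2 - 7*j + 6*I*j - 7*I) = (j^2 - 12*I*j - 36)/(j^2 + j*(-1 + I) - I)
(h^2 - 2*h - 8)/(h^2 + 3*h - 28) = (h + 2)/(h + 7)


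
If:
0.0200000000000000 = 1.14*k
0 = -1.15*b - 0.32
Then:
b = -0.28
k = 0.02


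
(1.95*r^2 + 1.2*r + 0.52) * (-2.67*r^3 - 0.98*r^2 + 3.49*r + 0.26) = -5.2065*r^5 - 5.115*r^4 + 4.2411*r^3 + 4.1854*r^2 + 2.1268*r + 0.1352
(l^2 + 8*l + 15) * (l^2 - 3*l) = l^4 + 5*l^3 - 9*l^2 - 45*l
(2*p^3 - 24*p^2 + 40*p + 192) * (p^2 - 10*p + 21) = 2*p^5 - 44*p^4 + 322*p^3 - 712*p^2 - 1080*p + 4032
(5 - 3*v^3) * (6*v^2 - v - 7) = -18*v^5 + 3*v^4 + 21*v^3 + 30*v^2 - 5*v - 35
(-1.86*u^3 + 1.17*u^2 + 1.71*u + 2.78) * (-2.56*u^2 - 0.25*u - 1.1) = 4.7616*u^5 - 2.5302*u^4 - 2.6241*u^3 - 8.8313*u^2 - 2.576*u - 3.058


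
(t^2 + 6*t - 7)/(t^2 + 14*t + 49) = (t - 1)/(t + 7)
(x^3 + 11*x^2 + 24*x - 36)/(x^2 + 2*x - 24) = (x^2 + 5*x - 6)/(x - 4)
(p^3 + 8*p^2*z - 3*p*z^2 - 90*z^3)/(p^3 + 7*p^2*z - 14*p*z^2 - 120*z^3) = (-p + 3*z)/(-p + 4*z)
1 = 1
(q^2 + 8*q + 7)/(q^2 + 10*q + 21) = (q + 1)/(q + 3)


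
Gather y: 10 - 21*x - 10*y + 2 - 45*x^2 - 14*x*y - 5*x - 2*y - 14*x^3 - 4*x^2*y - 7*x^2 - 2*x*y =-14*x^3 - 52*x^2 - 26*x + y*(-4*x^2 - 16*x - 12) + 12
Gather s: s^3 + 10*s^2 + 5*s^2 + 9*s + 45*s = s^3 + 15*s^2 + 54*s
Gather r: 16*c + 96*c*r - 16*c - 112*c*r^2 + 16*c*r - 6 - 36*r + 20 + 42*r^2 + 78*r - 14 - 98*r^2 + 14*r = r^2*(-112*c - 56) + r*(112*c + 56)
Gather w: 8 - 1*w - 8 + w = 0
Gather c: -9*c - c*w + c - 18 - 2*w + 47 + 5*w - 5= c*(-w - 8) + 3*w + 24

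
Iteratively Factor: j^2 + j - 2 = (j + 2)*(j - 1)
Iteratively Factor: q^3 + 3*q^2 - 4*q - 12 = (q - 2)*(q^2 + 5*q + 6) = (q - 2)*(q + 2)*(q + 3)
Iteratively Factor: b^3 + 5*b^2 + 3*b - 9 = (b + 3)*(b^2 + 2*b - 3) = (b + 3)^2*(b - 1)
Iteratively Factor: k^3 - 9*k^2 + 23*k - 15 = (k - 3)*(k^2 - 6*k + 5) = (k - 5)*(k - 3)*(k - 1)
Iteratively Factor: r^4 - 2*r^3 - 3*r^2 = (r + 1)*(r^3 - 3*r^2) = (r - 3)*(r + 1)*(r^2) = r*(r - 3)*(r + 1)*(r)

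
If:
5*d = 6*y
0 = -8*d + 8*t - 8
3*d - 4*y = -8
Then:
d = 24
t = 25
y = 20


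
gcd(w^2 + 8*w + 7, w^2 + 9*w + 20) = 1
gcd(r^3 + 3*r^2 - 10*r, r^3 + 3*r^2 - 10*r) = r^3 + 3*r^2 - 10*r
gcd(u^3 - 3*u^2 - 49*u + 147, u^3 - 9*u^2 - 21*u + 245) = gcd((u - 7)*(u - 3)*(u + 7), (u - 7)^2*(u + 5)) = u - 7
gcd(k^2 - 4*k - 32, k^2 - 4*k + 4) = 1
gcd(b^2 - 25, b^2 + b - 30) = b - 5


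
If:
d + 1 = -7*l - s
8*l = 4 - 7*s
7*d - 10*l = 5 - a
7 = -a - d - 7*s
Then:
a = -2459/130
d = 317/130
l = -89/130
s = 88/65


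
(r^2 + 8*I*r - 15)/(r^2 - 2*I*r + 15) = (r + 5*I)/(r - 5*I)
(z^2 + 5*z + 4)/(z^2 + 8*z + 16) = (z + 1)/(z + 4)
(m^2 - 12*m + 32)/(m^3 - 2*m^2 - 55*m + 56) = (m - 4)/(m^2 + 6*m - 7)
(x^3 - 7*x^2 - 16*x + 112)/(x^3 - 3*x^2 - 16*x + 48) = (x - 7)/(x - 3)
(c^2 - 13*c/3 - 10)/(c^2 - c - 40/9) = 3*(c - 6)/(3*c - 8)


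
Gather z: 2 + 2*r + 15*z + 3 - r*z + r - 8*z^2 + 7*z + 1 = 3*r - 8*z^2 + z*(22 - r) + 6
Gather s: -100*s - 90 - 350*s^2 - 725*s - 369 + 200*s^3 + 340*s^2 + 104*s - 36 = 200*s^3 - 10*s^2 - 721*s - 495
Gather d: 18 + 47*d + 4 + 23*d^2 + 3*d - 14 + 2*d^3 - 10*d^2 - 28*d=2*d^3 + 13*d^2 + 22*d + 8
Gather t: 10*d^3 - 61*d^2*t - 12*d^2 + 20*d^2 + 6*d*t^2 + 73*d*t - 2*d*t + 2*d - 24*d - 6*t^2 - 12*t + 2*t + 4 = 10*d^3 + 8*d^2 - 22*d + t^2*(6*d - 6) + t*(-61*d^2 + 71*d - 10) + 4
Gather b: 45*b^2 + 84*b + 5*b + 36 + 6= 45*b^2 + 89*b + 42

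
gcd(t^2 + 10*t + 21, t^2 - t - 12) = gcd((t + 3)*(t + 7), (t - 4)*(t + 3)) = t + 3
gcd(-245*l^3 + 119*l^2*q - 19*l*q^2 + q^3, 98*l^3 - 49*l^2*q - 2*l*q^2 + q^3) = -7*l + q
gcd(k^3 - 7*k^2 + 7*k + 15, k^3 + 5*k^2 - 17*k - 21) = k^2 - 2*k - 3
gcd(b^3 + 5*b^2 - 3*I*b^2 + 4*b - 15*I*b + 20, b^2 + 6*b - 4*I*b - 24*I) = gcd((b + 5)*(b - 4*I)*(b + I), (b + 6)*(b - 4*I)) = b - 4*I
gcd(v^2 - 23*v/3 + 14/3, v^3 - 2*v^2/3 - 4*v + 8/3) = v - 2/3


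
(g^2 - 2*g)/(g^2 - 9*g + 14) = g/(g - 7)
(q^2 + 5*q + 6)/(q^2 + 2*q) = (q + 3)/q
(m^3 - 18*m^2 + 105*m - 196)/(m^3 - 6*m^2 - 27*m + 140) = (m - 7)/(m + 5)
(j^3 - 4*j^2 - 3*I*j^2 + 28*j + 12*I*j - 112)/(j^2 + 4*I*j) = j - 4 - 7*I + 28*I/j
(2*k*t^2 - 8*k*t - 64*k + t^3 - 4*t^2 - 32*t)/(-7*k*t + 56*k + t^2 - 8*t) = (2*k*t + 8*k + t^2 + 4*t)/(-7*k + t)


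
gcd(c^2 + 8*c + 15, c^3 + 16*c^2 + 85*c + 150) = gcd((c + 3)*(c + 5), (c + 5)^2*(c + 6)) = c + 5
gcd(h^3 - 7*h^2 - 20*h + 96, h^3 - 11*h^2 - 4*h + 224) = h^2 - 4*h - 32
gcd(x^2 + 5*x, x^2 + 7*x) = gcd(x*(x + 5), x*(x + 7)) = x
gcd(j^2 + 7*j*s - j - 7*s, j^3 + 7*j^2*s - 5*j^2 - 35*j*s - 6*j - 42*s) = j + 7*s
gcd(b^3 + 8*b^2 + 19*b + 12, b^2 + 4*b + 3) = b^2 + 4*b + 3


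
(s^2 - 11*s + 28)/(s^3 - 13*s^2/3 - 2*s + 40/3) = 3*(s - 7)/(3*s^2 - s - 10)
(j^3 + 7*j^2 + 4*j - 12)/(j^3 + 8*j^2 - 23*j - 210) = (j^2 + j - 2)/(j^2 + 2*j - 35)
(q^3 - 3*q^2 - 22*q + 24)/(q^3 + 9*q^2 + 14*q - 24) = (q - 6)/(q + 6)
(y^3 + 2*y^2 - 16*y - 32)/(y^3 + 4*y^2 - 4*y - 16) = (y - 4)/(y - 2)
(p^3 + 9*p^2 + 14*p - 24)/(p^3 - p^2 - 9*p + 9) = (p^2 + 10*p + 24)/(p^2 - 9)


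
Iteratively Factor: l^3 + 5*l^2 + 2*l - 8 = (l + 4)*(l^2 + l - 2) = (l - 1)*(l + 4)*(l + 2)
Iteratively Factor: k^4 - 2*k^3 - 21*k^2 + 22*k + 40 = (k + 1)*(k^3 - 3*k^2 - 18*k + 40) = (k - 2)*(k + 1)*(k^2 - k - 20) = (k - 2)*(k + 1)*(k + 4)*(k - 5)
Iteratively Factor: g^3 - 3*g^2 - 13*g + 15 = (g + 3)*(g^2 - 6*g + 5) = (g - 1)*(g + 3)*(g - 5)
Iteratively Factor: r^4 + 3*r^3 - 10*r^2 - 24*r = (r + 4)*(r^3 - r^2 - 6*r) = (r + 2)*(r + 4)*(r^2 - 3*r) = r*(r + 2)*(r + 4)*(r - 3)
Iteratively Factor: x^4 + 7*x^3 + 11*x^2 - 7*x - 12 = (x + 4)*(x^3 + 3*x^2 - x - 3) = (x - 1)*(x + 4)*(x^2 + 4*x + 3) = (x - 1)*(x + 1)*(x + 4)*(x + 3)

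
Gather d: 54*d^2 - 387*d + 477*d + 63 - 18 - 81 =54*d^2 + 90*d - 36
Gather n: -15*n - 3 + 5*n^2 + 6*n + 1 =5*n^2 - 9*n - 2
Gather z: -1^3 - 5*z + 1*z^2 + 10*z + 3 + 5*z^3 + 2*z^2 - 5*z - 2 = 5*z^3 + 3*z^2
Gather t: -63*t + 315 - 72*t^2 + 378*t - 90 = -72*t^2 + 315*t + 225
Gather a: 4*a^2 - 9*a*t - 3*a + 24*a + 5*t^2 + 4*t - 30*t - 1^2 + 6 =4*a^2 + a*(21 - 9*t) + 5*t^2 - 26*t + 5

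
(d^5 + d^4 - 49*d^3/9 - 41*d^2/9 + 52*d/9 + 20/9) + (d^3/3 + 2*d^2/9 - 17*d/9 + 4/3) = d^5 + d^4 - 46*d^3/9 - 13*d^2/3 + 35*d/9 + 32/9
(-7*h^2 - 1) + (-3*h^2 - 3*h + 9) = -10*h^2 - 3*h + 8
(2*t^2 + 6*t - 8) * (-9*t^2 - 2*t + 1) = -18*t^4 - 58*t^3 + 62*t^2 + 22*t - 8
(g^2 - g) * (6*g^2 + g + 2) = 6*g^4 - 5*g^3 + g^2 - 2*g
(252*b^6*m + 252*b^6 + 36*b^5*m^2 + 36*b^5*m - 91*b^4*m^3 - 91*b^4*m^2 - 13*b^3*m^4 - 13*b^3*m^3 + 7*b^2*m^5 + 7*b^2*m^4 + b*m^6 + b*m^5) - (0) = 252*b^6*m + 252*b^6 + 36*b^5*m^2 + 36*b^5*m - 91*b^4*m^3 - 91*b^4*m^2 - 13*b^3*m^4 - 13*b^3*m^3 + 7*b^2*m^5 + 7*b^2*m^4 + b*m^6 + b*m^5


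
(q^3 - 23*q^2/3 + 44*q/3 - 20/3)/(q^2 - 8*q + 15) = (3*q^2 - 8*q + 4)/(3*(q - 3))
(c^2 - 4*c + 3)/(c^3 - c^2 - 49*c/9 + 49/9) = 9*(c - 3)/(9*c^2 - 49)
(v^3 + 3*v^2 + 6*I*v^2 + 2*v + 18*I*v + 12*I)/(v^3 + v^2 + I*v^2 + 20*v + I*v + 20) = (v^2 + v*(2 + 6*I) + 12*I)/(v^2 + I*v + 20)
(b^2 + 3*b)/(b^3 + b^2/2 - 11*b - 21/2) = 2*b/(2*b^2 - 5*b - 7)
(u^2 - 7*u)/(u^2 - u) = (u - 7)/(u - 1)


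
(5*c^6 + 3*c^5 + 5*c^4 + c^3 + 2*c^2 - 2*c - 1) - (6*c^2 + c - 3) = 5*c^6 + 3*c^5 + 5*c^4 + c^3 - 4*c^2 - 3*c + 2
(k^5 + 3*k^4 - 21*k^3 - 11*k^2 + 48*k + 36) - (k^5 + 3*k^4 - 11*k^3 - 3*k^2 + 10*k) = -10*k^3 - 8*k^2 + 38*k + 36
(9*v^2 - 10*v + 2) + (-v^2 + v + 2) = 8*v^2 - 9*v + 4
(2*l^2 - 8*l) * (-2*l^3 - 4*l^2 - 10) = -4*l^5 + 8*l^4 + 32*l^3 - 20*l^2 + 80*l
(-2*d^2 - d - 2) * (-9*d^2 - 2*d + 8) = 18*d^4 + 13*d^3 + 4*d^2 - 4*d - 16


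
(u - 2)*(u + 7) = u^2 + 5*u - 14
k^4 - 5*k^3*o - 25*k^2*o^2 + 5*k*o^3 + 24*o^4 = (k - 8*o)*(k - o)*(k + o)*(k + 3*o)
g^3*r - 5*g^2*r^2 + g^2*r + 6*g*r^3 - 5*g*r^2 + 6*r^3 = (g - 3*r)*(g - 2*r)*(g*r + r)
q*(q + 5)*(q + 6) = q^3 + 11*q^2 + 30*q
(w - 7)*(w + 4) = w^2 - 3*w - 28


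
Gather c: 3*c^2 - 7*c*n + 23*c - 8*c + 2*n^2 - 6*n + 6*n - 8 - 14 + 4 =3*c^2 + c*(15 - 7*n) + 2*n^2 - 18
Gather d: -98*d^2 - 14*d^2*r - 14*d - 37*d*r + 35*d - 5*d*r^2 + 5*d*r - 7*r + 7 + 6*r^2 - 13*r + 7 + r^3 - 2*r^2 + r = d^2*(-14*r - 98) + d*(-5*r^2 - 32*r + 21) + r^3 + 4*r^2 - 19*r + 14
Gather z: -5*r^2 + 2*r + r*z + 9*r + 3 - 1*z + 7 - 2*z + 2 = -5*r^2 + 11*r + z*(r - 3) + 12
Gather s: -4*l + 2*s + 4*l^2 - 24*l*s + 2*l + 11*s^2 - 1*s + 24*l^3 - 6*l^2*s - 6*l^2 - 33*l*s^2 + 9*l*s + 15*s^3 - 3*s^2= 24*l^3 - 2*l^2 - 2*l + 15*s^3 + s^2*(8 - 33*l) + s*(-6*l^2 - 15*l + 1)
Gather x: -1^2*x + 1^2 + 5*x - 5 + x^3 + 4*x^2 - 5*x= x^3 + 4*x^2 - x - 4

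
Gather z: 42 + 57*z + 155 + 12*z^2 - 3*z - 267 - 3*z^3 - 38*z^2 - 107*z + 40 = -3*z^3 - 26*z^2 - 53*z - 30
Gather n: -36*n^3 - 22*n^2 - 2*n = -36*n^3 - 22*n^2 - 2*n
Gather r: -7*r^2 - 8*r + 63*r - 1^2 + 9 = -7*r^2 + 55*r + 8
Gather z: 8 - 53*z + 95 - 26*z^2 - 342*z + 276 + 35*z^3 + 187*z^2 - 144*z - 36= 35*z^3 + 161*z^2 - 539*z + 343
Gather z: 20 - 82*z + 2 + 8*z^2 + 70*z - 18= 8*z^2 - 12*z + 4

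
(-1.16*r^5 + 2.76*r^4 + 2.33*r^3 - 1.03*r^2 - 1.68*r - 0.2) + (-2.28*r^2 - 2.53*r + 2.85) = -1.16*r^5 + 2.76*r^4 + 2.33*r^3 - 3.31*r^2 - 4.21*r + 2.65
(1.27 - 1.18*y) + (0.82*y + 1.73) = 3.0 - 0.36*y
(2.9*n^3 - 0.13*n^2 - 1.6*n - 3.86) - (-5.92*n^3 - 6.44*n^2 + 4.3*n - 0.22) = 8.82*n^3 + 6.31*n^2 - 5.9*n - 3.64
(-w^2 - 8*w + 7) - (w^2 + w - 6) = -2*w^2 - 9*w + 13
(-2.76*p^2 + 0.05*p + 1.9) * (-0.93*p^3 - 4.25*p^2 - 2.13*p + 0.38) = 2.5668*p^5 + 11.6835*p^4 + 3.8993*p^3 - 9.2303*p^2 - 4.028*p + 0.722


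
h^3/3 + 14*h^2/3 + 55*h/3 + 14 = (h/3 + 1/3)*(h + 6)*(h + 7)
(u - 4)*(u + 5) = u^2 + u - 20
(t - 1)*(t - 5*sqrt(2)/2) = t^2 - 5*sqrt(2)*t/2 - t + 5*sqrt(2)/2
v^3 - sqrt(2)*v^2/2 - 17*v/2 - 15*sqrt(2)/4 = (v - 5*sqrt(2)/2)*(v + sqrt(2)/2)*(v + 3*sqrt(2)/2)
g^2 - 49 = (g - 7)*(g + 7)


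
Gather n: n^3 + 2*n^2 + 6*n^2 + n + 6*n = n^3 + 8*n^2 + 7*n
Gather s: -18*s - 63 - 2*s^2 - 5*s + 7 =-2*s^2 - 23*s - 56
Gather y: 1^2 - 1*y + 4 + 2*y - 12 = y - 7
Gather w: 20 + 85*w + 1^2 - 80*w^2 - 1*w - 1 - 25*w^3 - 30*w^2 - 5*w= -25*w^3 - 110*w^2 + 79*w + 20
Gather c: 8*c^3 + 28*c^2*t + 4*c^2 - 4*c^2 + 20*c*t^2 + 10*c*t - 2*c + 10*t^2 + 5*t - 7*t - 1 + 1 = 8*c^3 + 28*c^2*t + c*(20*t^2 + 10*t - 2) + 10*t^2 - 2*t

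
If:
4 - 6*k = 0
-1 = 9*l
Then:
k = 2/3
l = -1/9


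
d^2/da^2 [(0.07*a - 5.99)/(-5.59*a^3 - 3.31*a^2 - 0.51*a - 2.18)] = (-13.124202*a^5 + 2238.34221*a^4 + 1772.183208*a^3 + 506.459988*a^2 - 374.271078*a - 83.173634)/(174.676879*a^9 + 310.293633*a^8 + 231.54339*a^7 + 297.246139*a^6 + 263.142642*a^5 + 111.525459*a^4 + 101.910747*a^3 + 48.892386*a^2 + 7.271172*a + 10.360232)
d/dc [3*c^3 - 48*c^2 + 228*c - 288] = 9*c^2 - 96*c + 228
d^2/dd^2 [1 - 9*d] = 0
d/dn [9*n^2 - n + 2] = 18*n - 1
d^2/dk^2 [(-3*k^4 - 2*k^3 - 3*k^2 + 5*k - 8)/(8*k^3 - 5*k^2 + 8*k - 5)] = 2*(-155*k^6 + 1344*k^5 - 4377*k^4 + 2287*k^3 - 921*k^2 - 525*k - 187)/(512*k^9 - 960*k^8 + 2136*k^7 - 3005*k^6 + 3336*k^5 - 3255*k^4 + 2312*k^3 - 1335*k^2 + 600*k - 125)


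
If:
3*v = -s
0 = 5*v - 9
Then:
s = -27/5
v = 9/5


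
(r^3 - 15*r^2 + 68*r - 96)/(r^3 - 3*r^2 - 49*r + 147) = (r^2 - 12*r + 32)/(r^2 - 49)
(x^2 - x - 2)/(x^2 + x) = (x - 2)/x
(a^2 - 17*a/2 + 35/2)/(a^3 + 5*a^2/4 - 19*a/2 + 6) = 2*(2*a^2 - 17*a + 35)/(4*a^3 + 5*a^2 - 38*a + 24)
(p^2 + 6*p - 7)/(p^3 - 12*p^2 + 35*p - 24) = (p + 7)/(p^2 - 11*p + 24)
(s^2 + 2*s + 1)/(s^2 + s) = (s + 1)/s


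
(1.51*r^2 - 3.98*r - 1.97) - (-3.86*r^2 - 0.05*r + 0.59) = 5.37*r^2 - 3.93*r - 2.56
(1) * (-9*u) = -9*u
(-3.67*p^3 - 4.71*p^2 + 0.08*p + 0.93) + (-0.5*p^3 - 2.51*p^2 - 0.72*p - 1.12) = -4.17*p^3 - 7.22*p^2 - 0.64*p - 0.19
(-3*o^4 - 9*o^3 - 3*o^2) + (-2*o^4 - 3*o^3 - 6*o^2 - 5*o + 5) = -5*o^4 - 12*o^3 - 9*o^2 - 5*o + 5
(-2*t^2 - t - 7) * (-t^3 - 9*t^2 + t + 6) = 2*t^5 + 19*t^4 + 14*t^3 + 50*t^2 - 13*t - 42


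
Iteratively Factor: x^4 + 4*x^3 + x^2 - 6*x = (x + 3)*(x^3 + x^2 - 2*x) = (x + 2)*(x + 3)*(x^2 - x) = (x - 1)*(x + 2)*(x + 3)*(x)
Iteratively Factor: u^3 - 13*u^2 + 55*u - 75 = (u - 3)*(u^2 - 10*u + 25) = (u - 5)*(u - 3)*(u - 5)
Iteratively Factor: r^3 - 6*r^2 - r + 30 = (r + 2)*(r^2 - 8*r + 15) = (r - 3)*(r + 2)*(r - 5)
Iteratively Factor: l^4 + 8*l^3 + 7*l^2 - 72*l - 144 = (l + 4)*(l^3 + 4*l^2 - 9*l - 36) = (l + 3)*(l + 4)*(l^2 + l - 12) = (l - 3)*(l + 3)*(l + 4)*(l + 4)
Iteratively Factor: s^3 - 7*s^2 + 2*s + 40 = (s + 2)*(s^2 - 9*s + 20) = (s - 5)*(s + 2)*(s - 4)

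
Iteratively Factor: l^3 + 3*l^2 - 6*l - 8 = (l - 2)*(l^2 + 5*l + 4) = (l - 2)*(l + 1)*(l + 4)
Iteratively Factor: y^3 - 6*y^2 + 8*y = (y - 4)*(y^2 - 2*y) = (y - 4)*(y - 2)*(y)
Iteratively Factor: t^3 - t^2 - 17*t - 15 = (t + 1)*(t^2 - 2*t - 15) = (t + 1)*(t + 3)*(t - 5)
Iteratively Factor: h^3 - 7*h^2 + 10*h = (h)*(h^2 - 7*h + 10) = h*(h - 5)*(h - 2)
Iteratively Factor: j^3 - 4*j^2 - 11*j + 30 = (j + 3)*(j^2 - 7*j + 10) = (j - 2)*(j + 3)*(j - 5)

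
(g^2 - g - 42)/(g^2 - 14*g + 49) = (g + 6)/(g - 7)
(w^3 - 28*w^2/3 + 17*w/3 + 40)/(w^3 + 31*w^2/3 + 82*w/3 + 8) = (3*w^3 - 28*w^2 + 17*w + 120)/(3*w^3 + 31*w^2 + 82*w + 24)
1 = 1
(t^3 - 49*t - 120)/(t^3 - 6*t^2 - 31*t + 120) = (t + 3)/(t - 3)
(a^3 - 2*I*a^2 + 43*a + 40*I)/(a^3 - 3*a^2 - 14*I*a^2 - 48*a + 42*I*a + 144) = (a^2 + 6*I*a - 5)/(a^2 + a*(-3 - 6*I) + 18*I)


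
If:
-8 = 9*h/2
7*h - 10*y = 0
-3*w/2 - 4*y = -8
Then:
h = -16/9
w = 1168/135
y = -56/45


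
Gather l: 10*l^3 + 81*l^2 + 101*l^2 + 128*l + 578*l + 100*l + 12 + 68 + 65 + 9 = 10*l^3 + 182*l^2 + 806*l + 154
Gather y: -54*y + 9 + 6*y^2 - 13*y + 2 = 6*y^2 - 67*y + 11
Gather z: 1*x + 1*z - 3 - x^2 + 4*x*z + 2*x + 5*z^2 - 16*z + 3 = -x^2 + 3*x + 5*z^2 + z*(4*x - 15)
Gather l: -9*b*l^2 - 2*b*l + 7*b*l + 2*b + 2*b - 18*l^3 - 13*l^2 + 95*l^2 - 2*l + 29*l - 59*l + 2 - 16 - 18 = 4*b - 18*l^3 + l^2*(82 - 9*b) + l*(5*b - 32) - 32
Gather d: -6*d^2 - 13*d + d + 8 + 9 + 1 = -6*d^2 - 12*d + 18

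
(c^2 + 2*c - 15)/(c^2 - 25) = (c - 3)/(c - 5)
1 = 1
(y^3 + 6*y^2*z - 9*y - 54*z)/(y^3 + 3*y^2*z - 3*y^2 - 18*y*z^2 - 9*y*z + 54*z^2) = (y + 3)/(y - 3*z)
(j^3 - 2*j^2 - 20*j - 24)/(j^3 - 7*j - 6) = (j^2 - 4*j - 12)/(j^2 - 2*j - 3)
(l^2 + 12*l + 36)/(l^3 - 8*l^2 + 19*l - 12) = (l^2 + 12*l + 36)/(l^3 - 8*l^2 + 19*l - 12)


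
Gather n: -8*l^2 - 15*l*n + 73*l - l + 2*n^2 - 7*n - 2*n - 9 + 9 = -8*l^2 + 72*l + 2*n^2 + n*(-15*l - 9)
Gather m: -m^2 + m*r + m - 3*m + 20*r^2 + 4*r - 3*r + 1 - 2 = -m^2 + m*(r - 2) + 20*r^2 + r - 1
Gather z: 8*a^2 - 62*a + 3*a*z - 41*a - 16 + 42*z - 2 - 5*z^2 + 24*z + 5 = 8*a^2 - 103*a - 5*z^2 + z*(3*a + 66) - 13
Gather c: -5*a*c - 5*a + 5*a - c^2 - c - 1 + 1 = -c^2 + c*(-5*a - 1)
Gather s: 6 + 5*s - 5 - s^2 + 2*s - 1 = -s^2 + 7*s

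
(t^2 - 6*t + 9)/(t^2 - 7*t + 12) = (t - 3)/(t - 4)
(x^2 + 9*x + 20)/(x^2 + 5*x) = (x + 4)/x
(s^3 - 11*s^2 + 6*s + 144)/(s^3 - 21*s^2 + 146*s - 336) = (s + 3)/(s - 7)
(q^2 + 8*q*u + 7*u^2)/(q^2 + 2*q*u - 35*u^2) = (q + u)/(q - 5*u)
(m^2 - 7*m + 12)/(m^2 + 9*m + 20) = (m^2 - 7*m + 12)/(m^2 + 9*m + 20)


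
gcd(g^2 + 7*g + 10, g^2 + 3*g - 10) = g + 5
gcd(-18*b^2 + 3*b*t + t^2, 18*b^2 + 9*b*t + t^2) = 6*b + t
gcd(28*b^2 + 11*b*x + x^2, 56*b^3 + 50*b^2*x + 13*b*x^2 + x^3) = 28*b^2 + 11*b*x + x^2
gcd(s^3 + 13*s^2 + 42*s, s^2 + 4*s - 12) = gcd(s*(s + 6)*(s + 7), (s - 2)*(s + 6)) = s + 6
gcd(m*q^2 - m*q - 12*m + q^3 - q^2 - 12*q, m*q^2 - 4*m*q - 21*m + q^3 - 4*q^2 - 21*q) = m*q + 3*m + q^2 + 3*q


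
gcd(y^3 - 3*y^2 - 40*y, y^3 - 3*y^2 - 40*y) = y^3 - 3*y^2 - 40*y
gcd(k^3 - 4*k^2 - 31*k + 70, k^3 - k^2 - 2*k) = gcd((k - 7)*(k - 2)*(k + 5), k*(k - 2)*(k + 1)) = k - 2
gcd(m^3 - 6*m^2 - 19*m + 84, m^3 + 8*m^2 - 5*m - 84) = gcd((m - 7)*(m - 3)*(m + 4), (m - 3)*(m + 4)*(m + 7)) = m^2 + m - 12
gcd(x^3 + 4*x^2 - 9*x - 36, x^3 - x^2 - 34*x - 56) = x + 4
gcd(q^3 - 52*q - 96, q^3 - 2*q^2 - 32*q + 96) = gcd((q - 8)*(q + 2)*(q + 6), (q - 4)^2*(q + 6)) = q + 6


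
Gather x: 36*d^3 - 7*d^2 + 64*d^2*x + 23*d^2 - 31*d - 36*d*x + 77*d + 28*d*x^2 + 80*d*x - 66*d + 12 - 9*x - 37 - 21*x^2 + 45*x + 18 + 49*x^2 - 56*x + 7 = 36*d^3 + 16*d^2 - 20*d + x^2*(28*d + 28) + x*(64*d^2 + 44*d - 20)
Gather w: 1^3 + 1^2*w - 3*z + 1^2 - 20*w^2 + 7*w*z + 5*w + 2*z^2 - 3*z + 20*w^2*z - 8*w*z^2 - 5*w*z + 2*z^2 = w^2*(20*z - 20) + w*(-8*z^2 + 2*z + 6) + 4*z^2 - 6*z + 2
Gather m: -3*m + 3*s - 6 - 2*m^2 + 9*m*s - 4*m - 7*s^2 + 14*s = -2*m^2 + m*(9*s - 7) - 7*s^2 + 17*s - 6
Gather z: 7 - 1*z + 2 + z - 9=0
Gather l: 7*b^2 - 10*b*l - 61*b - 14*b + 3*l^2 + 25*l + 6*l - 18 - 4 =7*b^2 - 75*b + 3*l^2 + l*(31 - 10*b) - 22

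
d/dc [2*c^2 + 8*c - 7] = 4*c + 8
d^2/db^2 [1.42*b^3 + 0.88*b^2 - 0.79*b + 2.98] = 8.52*b + 1.76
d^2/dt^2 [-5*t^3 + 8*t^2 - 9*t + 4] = 16 - 30*t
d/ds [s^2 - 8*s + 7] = 2*s - 8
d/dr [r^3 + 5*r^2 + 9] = r*(3*r + 10)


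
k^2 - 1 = (k - 1)*(k + 1)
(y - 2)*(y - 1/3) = y^2 - 7*y/3 + 2/3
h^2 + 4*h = h*(h + 4)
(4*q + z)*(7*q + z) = 28*q^2 + 11*q*z + z^2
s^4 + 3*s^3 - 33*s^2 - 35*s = s*(s - 5)*(s + 1)*(s + 7)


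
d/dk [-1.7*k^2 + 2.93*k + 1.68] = 2.93 - 3.4*k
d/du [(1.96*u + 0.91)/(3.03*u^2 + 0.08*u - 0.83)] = (5.9388*u^2 + 0.1568*u - (1.96*u + 0.91)*(6.06*u + 0.08) - 1.6268)/(3.03*u^2 + 0.08*u - 0.83)^2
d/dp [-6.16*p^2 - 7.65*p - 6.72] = -12.32*p - 7.65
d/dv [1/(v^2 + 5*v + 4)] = (-2*v - 5)/(v^2 + 5*v + 4)^2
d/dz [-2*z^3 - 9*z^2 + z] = -6*z^2 - 18*z + 1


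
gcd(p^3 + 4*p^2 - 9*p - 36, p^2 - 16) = p + 4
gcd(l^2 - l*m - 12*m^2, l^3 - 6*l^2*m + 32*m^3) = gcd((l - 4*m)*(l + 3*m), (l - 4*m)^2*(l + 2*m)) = l - 4*m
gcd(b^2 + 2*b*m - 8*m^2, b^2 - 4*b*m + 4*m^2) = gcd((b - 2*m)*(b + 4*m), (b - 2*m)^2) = b - 2*m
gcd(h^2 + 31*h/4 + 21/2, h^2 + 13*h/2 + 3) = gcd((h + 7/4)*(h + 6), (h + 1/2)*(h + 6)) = h + 6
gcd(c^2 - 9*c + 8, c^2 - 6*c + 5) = c - 1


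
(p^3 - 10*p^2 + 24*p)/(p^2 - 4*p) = p - 6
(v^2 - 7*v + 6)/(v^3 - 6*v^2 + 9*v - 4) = (v - 6)/(v^2 - 5*v + 4)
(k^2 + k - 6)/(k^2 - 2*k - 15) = (k - 2)/(k - 5)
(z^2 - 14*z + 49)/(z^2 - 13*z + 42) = (z - 7)/(z - 6)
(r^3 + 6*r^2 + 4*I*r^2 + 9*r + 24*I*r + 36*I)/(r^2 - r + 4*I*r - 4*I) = (r^2 + 6*r + 9)/(r - 1)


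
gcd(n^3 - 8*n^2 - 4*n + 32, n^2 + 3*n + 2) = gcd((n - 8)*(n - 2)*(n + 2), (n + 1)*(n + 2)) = n + 2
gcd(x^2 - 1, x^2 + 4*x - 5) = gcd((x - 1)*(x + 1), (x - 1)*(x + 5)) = x - 1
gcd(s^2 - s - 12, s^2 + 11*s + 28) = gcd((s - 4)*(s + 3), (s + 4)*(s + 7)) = 1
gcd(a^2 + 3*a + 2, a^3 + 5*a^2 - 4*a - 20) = a + 2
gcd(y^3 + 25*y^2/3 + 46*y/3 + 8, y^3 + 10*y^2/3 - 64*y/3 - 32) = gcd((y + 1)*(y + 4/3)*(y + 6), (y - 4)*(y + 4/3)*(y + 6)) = y^2 + 22*y/3 + 8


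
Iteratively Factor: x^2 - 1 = (x - 1)*(x + 1)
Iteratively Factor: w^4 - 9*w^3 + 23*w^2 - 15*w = (w)*(w^3 - 9*w^2 + 23*w - 15) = w*(w - 3)*(w^2 - 6*w + 5) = w*(w - 3)*(w - 1)*(w - 5)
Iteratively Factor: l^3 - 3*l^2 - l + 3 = (l + 1)*(l^2 - 4*l + 3) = (l - 3)*(l + 1)*(l - 1)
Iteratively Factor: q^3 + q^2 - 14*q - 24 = (q + 2)*(q^2 - q - 12) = (q + 2)*(q + 3)*(q - 4)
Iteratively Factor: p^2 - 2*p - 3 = (p + 1)*(p - 3)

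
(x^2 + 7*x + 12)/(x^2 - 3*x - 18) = (x + 4)/(x - 6)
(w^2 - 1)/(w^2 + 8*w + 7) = (w - 1)/(w + 7)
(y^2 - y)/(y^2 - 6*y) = (y - 1)/(y - 6)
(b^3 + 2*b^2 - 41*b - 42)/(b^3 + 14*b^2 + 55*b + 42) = (b - 6)/(b + 6)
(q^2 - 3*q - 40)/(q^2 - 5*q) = (q^2 - 3*q - 40)/(q*(q - 5))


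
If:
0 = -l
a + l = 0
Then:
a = 0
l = 0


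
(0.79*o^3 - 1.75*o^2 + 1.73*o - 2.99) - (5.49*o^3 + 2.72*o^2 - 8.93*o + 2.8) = -4.7*o^3 - 4.47*o^2 + 10.66*o - 5.79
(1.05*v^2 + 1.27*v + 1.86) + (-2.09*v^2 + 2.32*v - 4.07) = -1.04*v^2 + 3.59*v - 2.21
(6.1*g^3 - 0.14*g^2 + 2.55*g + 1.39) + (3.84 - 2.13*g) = 6.1*g^3 - 0.14*g^2 + 0.42*g + 5.23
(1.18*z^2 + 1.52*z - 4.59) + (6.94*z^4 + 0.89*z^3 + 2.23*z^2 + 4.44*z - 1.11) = 6.94*z^4 + 0.89*z^3 + 3.41*z^2 + 5.96*z - 5.7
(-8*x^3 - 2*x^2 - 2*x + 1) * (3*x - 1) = -24*x^4 + 2*x^3 - 4*x^2 + 5*x - 1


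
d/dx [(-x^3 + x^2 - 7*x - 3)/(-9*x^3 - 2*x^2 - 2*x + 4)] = (11*x^4 - 122*x^3 - 109*x^2 - 4*x - 34)/(81*x^6 + 36*x^5 + 40*x^4 - 64*x^3 - 12*x^2 - 16*x + 16)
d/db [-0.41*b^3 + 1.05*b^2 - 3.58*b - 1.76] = -1.23*b^2 + 2.1*b - 3.58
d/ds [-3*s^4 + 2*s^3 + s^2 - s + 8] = -12*s^3 + 6*s^2 + 2*s - 1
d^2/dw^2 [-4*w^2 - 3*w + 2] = -8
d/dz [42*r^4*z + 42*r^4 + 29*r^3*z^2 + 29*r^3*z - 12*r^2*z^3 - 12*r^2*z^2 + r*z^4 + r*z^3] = r*(42*r^3 + 58*r^2*z + 29*r^2 - 36*r*z^2 - 24*r*z + 4*z^3 + 3*z^2)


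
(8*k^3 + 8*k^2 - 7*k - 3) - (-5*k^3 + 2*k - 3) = 13*k^3 + 8*k^2 - 9*k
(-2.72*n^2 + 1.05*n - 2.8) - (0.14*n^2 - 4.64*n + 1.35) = -2.86*n^2 + 5.69*n - 4.15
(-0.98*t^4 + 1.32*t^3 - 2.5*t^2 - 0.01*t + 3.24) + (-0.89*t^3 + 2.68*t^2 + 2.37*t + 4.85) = -0.98*t^4 + 0.43*t^3 + 0.18*t^2 + 2.36*t + 8.09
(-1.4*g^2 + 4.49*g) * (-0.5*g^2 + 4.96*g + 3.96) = 0.7*g^4 - 9.189*g^3 + 16.7264*g^2 + 17.7804*g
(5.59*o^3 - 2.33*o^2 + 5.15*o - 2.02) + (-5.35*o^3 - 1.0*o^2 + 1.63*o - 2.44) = 0.24*o^3 - 3.33*o^2 + 6.78*o - 4.46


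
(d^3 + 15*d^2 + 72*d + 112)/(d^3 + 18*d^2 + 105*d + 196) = (d + 4)/(d + 7)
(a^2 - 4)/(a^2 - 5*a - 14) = (a - 2)/(a - 7)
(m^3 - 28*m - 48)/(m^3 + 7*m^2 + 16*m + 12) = (m^2 - 2*m - 24)/(m^2 + 5*m + 6)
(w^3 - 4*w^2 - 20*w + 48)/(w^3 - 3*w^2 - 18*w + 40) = (w - 6)/(w - 5)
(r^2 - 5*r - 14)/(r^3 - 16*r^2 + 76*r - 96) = (r^2 - 5*r - 14)/(r^3 - 16*r^2 + 76*r - 96)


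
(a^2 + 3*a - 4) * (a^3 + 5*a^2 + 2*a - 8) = a^5 + 8*a^4 + 13*a^3 - 22*a^2 - 32*a + 32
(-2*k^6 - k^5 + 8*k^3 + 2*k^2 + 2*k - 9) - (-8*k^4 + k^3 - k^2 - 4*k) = -2*k^6 - k^5 + 8*k^4 + 7*k^3 + 3*k^2 + 6*k - 9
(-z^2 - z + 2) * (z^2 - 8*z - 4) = -z^4 + 7*z^3 + 14*z^2 - 12*z - 8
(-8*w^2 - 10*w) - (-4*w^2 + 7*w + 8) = -4*w^2 - 17*w - 8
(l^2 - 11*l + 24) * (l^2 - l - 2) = l^4 - 12*l^3 + 33*l^2 - 2*l - 48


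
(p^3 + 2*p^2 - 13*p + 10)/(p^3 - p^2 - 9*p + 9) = (p^2 + 3*p - 10)/(p^2 - 9)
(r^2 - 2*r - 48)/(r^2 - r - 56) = (r + 6)/(r + 7)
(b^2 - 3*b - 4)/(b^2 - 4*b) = (b + 1)/b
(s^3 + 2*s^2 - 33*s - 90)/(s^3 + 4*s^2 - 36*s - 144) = (s^2 + 8*s + 15)/(s^2 + 10*s + 24)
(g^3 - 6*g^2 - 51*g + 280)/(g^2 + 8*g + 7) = (g^2 - 13*g + 40)/(g + 1)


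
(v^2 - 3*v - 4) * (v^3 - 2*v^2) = v^5 - 5*v^4 + 2*v^3 + 8*v^2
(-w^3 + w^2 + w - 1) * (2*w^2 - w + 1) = -2*w^5 + 3*w^4 - 2*w^2 + 2*w - 1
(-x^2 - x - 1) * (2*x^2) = -2*x^4 - 2*x^3 - 2*x^2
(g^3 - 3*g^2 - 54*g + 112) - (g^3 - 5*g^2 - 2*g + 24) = 2*g^2 - 52*g + 88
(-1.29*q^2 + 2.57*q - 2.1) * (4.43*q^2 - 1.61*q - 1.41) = -5.7147*q^4 + 13.462*q^3 - 11.6218*q^2 - 0.242699999999999*q + 2.961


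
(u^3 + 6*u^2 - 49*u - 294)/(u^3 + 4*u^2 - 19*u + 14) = (u^2 - u - 42)/(u^2 - 3*u + 2)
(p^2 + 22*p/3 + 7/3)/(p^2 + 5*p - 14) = (p + 1/3)/(p - 2)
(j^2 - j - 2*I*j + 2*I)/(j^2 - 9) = (j^2 - j - 2*I*j + 2*I)/(j^2 - 9)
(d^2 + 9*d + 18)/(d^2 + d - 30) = (d + 3)/(d - 5)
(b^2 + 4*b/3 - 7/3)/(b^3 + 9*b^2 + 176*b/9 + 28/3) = 3*(b - 1)/(3*b^2 + 20*b + 12)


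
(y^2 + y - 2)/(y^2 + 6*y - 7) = (y + 2)/(y + 7)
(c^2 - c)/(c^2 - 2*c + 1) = c/(c - 1)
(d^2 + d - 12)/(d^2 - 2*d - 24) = (d - 3)/(d - 6)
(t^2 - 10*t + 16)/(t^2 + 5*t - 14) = (t - 8)/(t + 7)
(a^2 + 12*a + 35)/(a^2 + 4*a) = (a^2 + 12*a + 35)/(a*(a + 4))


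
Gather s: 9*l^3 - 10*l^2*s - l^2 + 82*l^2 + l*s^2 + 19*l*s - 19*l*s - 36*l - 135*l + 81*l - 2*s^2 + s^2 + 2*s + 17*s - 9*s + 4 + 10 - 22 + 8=9*l^3 + 81*l^2 - 90*l + s^2*(l - 1) + s*(10 - 10*l^2)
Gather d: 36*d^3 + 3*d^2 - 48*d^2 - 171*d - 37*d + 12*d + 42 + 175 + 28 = 36*d^3 - 45*d^2 - 196*d + 245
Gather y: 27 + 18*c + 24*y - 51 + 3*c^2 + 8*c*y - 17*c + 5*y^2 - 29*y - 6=3*c^2 + c + 5*y^2 + y*(8*c - 5) - 30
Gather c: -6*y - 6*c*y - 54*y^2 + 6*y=-6*c*y - 54*y^2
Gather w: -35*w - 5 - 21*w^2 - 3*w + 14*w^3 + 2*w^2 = 14*w^3 - 19*w^2 - 38*w - 5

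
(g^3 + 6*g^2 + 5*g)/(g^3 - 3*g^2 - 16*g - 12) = g*(g + 5)/(g^2 - 4*g - 12)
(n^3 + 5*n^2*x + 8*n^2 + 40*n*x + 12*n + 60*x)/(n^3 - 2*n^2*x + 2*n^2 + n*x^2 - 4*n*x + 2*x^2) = (n^2 + 5*n*x + 6*n + 30*x)/(n^2 - 2*n*x + x^2)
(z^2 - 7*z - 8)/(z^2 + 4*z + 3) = (z - 8)/(z + 3)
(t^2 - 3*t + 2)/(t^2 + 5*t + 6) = (t^2 - 3*t + 2)/(t^2 + 5*t + 6)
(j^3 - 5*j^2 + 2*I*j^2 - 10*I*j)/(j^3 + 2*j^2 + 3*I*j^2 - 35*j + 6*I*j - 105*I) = j*(j + 2*I)/(j^2 + j*(7 + 3*I) + 21*I)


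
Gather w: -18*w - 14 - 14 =-18*w - 28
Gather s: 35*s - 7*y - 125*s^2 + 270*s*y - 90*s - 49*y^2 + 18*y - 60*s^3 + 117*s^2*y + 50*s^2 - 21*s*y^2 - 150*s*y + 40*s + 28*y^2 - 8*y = -60*s^3 + s^2*(117*y - 75) + s*(-21*y^2 + 120*y - 15) - 21*y^2 + 3*y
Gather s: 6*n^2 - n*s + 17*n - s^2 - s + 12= 6*n^2 + 17*n - s^2 + s*(-n - 1) + 12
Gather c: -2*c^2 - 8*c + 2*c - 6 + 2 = -2*c^2 - 6*c - 4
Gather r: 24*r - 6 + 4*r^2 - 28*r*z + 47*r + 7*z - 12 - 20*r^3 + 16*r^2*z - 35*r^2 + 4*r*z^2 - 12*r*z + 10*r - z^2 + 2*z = -20*r^3 + r^2*(16*z - 31) + r*(4*z^2 - 40*z + 81) - z^2 + 9*z - 18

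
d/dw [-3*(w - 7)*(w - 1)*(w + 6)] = -9*w^2 + 12*w + 123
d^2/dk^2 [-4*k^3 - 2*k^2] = -24*k - 4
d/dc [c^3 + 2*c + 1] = 3*c^2 + 2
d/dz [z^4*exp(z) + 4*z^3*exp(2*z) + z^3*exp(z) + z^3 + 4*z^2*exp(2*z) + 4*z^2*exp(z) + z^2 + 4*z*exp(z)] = z^4*exp(z) + 8*z^3*exp(2*z) + 5*z^3*exp(z) + 20*z^2*exp(2*z) + 7*z^2*exp(z) + 3*z^2 + 8*z*exp(2*z) + 12*z*exp(z) + 2*z + 4*exp(z)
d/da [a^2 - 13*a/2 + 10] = 2*a - 13/2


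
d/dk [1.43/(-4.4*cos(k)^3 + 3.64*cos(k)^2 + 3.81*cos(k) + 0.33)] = (-18.876*cos(k)^2 + 10.4104*cos(k) + 5.4483)*sin(k)/(-4.4*cos(k)^3 + 3.64*cos(k)^2 + 3.81*cos(k) + 0.33)^2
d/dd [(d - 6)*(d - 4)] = 2*d - 10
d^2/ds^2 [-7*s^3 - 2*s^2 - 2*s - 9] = -42*s - 4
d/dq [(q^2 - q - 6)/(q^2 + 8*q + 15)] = 3*(3*q^2 + 14*q + 11)/(q^4 + 16*q^3 + 94*q^2 + 240*q + 225)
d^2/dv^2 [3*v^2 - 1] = 6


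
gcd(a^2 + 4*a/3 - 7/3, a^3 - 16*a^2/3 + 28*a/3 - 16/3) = 1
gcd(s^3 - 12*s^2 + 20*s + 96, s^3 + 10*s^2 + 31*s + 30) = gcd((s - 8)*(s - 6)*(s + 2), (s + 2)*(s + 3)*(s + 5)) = s + 2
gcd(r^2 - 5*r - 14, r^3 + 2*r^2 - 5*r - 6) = 1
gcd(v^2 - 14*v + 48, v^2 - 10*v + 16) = v - 8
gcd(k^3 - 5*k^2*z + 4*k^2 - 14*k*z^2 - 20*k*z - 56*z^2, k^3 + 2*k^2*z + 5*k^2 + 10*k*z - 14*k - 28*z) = k + 2*z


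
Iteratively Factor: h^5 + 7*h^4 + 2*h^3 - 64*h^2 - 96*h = (h)*(h^4 + 7*h^3 + 2*h^2 - 64*h - 96) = h*(h + 4)*(h^3 + 3*h^2 - 10*h - 24) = h*(h + 4)^2*(h^2 - h - 6) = h*(h + 2)*(h + 4)^2*(h - 3)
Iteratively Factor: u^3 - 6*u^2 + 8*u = (u)*(u^2 - 6*u + 8) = u*(u - 4)*(u - 2)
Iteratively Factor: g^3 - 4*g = (g + 2)*(g^2 - 2*g) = g*(g + 2)*(g - 2)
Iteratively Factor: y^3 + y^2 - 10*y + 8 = (y - 1)*(y^2 + 2*y - 8) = (y - 1)*(y + 4)*(y - 2)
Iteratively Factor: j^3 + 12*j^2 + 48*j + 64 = (j + 4)*(j^2 + 8*j + 16) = (j + 4)^2*(j + 4)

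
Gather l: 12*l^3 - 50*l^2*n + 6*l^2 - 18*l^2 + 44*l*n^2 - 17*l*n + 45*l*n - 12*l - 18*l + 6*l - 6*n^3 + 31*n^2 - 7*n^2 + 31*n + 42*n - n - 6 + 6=12*l^3 + l^2*(-50*n - 12) + l*(44*n^2 + 28*n - 24) - 6*n^3 + 24*n^2 + 72*n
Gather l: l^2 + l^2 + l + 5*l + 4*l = 2*l^2 + 10*l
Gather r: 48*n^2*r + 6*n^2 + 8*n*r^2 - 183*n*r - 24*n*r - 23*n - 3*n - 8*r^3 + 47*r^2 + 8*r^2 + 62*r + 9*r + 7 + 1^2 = 6*n^2 - 26*n - 8*r^3 + r^2*(8*n + 55) + r*(48*n^2 - 207*n + 71) + 8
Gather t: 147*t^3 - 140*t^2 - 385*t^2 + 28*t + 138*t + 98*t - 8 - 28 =147*t^3 - 525*t^2 + 264*t - 36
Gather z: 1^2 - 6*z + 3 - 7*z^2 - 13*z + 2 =-7*z^2 - 19*z + 6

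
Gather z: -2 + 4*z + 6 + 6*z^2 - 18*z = 6*z^2 - 14*z + 4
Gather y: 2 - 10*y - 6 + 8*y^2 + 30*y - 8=8*y^2 + 20*y - 12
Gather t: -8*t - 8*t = -16*t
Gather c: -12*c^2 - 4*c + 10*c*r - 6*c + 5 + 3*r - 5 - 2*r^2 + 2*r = -12*c^2 + c*(10*r - 10) - 2*r^2 + 5*r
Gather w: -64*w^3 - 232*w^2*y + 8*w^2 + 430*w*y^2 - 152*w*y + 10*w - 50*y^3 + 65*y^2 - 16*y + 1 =-64*w^3 + w^2*(8 - 232*y) + w*(430*y^2 - 152*y + 10) - 50*y^3 + 65*y^2 - 16*y + 1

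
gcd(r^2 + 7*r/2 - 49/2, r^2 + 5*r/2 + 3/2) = 1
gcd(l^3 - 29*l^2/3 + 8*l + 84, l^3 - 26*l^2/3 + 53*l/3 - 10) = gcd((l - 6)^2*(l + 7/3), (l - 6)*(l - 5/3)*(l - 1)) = l - 6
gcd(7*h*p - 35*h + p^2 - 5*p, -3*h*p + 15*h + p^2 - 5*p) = p - 5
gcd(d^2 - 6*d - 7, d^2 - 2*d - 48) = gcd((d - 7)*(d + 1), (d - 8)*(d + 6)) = 1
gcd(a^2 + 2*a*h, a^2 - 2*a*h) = a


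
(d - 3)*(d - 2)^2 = d^3 - 7*d^2 + 16*d - 12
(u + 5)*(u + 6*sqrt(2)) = u^2 + 5*u + 6*sqrt(2)*u + 30*sqrt(2)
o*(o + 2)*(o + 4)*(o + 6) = o^4 + 12*o^3 + 44*o^2 + 48*o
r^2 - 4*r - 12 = (r - 6)*(r + 2)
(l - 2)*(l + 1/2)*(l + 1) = l^3 - l^2/2 - 5*l/2 - 1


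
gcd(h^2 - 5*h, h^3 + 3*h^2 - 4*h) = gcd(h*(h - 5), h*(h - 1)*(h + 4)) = h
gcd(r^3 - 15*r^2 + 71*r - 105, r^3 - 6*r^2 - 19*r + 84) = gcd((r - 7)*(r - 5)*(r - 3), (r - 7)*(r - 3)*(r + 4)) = r^2 - 10*r + 21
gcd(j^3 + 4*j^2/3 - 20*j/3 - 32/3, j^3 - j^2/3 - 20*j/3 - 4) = j + 2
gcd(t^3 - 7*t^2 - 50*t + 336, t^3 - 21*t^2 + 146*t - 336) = t^2 - 14*t + 48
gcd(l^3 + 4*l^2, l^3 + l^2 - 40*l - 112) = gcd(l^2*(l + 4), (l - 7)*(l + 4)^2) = l + 4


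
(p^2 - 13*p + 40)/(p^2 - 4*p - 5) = (p - 8)/(p + 1)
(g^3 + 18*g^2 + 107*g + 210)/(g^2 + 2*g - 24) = (g^2 + 12*g + 35)/(g - 4)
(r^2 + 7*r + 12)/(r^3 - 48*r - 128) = (r + 3)/(r^2 - 4*r - 32)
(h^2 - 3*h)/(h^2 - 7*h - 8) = h*(3 - h)/(-h^2 + 7*h + 8)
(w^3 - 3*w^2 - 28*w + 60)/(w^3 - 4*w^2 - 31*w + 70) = (w - 6)/(w - 7)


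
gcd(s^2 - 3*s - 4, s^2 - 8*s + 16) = s - 4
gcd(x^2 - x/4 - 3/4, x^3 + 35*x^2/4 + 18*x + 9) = x + 3/4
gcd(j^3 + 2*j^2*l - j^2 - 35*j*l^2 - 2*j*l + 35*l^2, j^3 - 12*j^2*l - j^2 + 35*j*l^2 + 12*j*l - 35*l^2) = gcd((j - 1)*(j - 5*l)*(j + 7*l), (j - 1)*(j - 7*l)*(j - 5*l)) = j^2 - 5*j*l - j + 5*l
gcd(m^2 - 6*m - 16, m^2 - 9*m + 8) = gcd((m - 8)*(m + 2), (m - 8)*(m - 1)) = m - 8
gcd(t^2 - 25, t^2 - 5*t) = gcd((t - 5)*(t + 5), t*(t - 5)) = t - 5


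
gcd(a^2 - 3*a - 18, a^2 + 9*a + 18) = a + 3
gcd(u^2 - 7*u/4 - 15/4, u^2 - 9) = u - 3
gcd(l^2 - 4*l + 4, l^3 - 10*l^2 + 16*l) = l - 2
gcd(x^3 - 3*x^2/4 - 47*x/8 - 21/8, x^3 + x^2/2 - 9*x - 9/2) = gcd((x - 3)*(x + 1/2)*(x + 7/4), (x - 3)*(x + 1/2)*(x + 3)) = x^2 - 5*x/2 - 3/2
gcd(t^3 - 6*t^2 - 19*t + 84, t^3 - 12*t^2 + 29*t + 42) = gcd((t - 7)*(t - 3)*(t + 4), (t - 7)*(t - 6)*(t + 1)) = t - 7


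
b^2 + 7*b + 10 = (b + 2)*(b + 5)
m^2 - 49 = (m - 7)*(m + 7)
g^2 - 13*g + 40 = (g - 8)*(g - 5)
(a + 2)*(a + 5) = a^2 + 7*a + 10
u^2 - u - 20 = (u - 5)*(u + 4)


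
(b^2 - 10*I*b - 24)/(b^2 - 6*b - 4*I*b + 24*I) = (b - 6*I)/(b - 6)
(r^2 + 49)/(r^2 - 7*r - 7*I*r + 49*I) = (r + 7*I)/(r - 7)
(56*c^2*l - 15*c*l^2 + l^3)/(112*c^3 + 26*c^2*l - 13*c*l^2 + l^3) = l/(2*c + l)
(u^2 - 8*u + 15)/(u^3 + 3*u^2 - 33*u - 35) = (u - 3)/(u^2 + 8*u + 7)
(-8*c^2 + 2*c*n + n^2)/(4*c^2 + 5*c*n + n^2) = (-2*c + n)/(c + n)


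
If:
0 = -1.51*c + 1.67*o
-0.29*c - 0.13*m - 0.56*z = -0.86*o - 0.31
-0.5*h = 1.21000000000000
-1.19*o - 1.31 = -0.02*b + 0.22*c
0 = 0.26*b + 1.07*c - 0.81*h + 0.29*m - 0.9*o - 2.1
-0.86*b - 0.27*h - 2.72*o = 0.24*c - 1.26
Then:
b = 5.15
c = -0.93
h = -2.42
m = -3.31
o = -0.84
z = 0.51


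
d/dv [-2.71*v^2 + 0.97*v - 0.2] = 0.97 - 5.42*v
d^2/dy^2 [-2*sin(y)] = 2*sin(y)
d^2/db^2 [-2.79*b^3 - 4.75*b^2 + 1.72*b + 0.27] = -16.74*b - 9.5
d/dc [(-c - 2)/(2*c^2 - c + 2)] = (-2*c^2 + c + (c + 2)*(4*c - 1) - 2)/(2*c^2 - c + 2)^2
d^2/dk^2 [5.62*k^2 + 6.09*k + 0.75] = 11.2400000000000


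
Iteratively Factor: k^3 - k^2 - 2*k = (k - 2)*(k^2 + k) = (k - 2)*(k + 1)*(k)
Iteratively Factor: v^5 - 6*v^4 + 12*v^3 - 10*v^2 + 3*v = (v)*(v^4 - 6*v^3 + 12*v^2 - 10*v + 3) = v*(v - 3)*(v^3 - 3*v^2 + 3*v - 1) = v*(v - 3)*(v - 1)*(v^2 - 2*v + 1) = v*(v - 3)*(v - 1)^2*(v - 1)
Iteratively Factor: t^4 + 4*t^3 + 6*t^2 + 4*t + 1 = (t + 1)*(t^3 + 3*t^2 + 3*t + 1) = (t + 1)^2*(t^2 + 2*t + 1) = (t + 1)^3*(t + 1)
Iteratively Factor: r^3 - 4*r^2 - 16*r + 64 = (r + 4)*(r^2 - 8*r + 16) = (r - 4)*(r + 4)*(r - 4)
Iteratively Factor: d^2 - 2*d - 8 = (d - 4)*(d + 2)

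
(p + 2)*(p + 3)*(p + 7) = p^3 + 12*p^2 + 41*p + 42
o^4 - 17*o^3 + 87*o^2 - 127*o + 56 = (o - 8)*(o - 7)*(o - 1)^2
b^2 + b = b*(b + 1)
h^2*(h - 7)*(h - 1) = h^4 - 8*h^3 + 7*h^2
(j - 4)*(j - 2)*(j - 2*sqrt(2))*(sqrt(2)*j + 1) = sqrt(2)*j^4 - 6*sqrt(2)*j^3 - 3*j^3 + 6*sqrt(2)*j^2 + 18*j^2 - 24*j + 12*sqrt(2)*j - 16*sqrt(2)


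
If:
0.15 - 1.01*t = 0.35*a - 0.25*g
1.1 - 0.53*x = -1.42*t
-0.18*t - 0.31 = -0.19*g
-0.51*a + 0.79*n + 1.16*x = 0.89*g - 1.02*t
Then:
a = 3.30519961876522 - 0.824494334427618*x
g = 0.353595255744996*x + 0.89770200148258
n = 4.14524991387365 - 2.08417285860399*x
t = 0.373239436619718*x - 0.774647887323944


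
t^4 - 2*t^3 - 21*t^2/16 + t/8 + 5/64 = (t - 5/2)*(t - 1/4)*(t + 1/4)*(t + 1/2)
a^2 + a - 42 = (a - 6)*(a + 7)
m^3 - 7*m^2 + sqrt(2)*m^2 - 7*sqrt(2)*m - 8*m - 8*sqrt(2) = (m - 8)*(m + 1)*(m + sqrt(2))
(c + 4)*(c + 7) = c^2 + 11*c + 28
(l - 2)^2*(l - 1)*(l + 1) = l^4 - 4*l^3 + 3*l^2 + 4*l - 4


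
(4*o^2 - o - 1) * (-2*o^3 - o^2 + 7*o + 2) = -8*o^5 - 2*o^4 + 31*o^3 + 2*o^2 - 9*o - 2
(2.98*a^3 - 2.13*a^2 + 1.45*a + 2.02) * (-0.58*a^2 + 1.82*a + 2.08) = -1.7284*a^5 + 6.659*a^4 + 1.4808*a^3 - 2.963*a^2 + 6.6924*a + 4.2016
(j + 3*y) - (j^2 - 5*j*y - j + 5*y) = -j^2 + 5*j*y + 2*j - 2*y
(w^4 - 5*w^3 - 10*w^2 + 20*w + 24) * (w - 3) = w^5 - 8*w^4 + 5*w^3 + 50*w^2 - 36*w - 72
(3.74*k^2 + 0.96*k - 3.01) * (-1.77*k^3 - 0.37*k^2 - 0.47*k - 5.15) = -6.6198*k^5 - 3.083*k^4 + 3.2147*k^3 - 18.5985*k^2 - 3.5293*k + 15.5015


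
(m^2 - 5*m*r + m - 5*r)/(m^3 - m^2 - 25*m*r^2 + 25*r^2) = (m + 1)/(m^2 + 5*m*r - m - 5*r)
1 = 1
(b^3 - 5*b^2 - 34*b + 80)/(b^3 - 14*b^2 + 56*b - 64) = (b + 5)/(b - 4)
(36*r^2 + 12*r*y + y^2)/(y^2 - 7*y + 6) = (36*r^2 + 12*r*y + y^2)/(y^2 - 7*y + 6)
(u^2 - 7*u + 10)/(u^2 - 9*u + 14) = (u - 5)/(u - 7)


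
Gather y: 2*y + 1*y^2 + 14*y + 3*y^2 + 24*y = 4*y^2 + 40*y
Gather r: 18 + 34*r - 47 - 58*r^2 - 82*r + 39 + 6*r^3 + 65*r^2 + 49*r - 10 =6*r^3 + 7*r^2 + r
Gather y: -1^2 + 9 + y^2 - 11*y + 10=y^2 - 11*y + 18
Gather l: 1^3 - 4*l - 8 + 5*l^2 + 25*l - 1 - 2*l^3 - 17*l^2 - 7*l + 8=-2*l^3 - 12*l^2 + 14*l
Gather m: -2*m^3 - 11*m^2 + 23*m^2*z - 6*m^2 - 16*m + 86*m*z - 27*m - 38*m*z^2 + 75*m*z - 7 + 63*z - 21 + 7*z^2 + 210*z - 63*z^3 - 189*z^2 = -2*m^3 + m^2*(23*z - 17) + m*(-38*z^2 + 161*z - 43) - 63*z^3 - 182*z^2 + 273*z - 28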